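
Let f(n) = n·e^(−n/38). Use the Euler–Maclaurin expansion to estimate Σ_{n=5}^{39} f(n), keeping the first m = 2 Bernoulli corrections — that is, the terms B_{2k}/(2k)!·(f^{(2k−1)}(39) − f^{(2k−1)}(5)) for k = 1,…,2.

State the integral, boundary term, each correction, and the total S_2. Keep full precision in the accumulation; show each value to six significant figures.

The integral term ∫_5^39 x·e^(−x/38) dx = 384.086.
½[f(5) + f(39)] = ½[4.38355 + 13.9747] = 9.17911.
Running total after boundary: 393.265.
Order-1 term: 1/12 · (-0.00942960 − 0.761353) = -0.0642319.
Partial sum through k=1: 393.201.
Order-2 term: −1/720 · (0.000489764 − 0.00174153) = 1.73857e-06.

S_2 ≈ 393.201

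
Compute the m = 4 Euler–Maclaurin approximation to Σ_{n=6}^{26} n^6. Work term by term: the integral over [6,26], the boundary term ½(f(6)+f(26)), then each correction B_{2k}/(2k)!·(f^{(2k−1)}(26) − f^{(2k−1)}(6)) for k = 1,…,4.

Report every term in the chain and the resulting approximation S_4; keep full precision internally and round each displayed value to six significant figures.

S_4 ≈ 1.30778e+09

∫_6^26 x^6 dx evaluates to 1.14736e+09.
Endpoint term: (f(6) + f(26))/2 = (46656.0 + 3.08916e+08)/2 = 1.54481e+08.
Integral + boundary = 1.30184e+09.
Order-1 term: 1/12 · (7.12883e+07 − 46656.0) = 5.93680e+06.
Running total after k=1: 1.30778e+09.
Order-2 term: −1/720 · (2.10912e+06 − 25920.0) = -2893.33.
Running total after k=2: 1.30778e+09.
Order-3 term: 1/30240 · (18720.0 − 4320.00) = 0.476190.
Running total after k=3: 1.30778e+09.
Order-4 term: −1/1209600 · (0.00000 − 0.00000) = 0.00000.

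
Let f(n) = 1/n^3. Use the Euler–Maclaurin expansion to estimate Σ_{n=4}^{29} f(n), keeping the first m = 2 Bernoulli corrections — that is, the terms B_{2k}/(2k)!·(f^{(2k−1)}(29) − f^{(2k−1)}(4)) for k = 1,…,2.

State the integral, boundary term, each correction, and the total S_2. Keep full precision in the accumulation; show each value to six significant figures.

S_2 ≈ 0.0394443

The integral term ∫_4^29 1/x^3 dx = 0.0306555.
Endpoint term: (f(4) + f(29))/2 = (0.0156250 + 4.10021e-05)/2 = 0.00783300.
Integral + boundary = 0.0384885.
k=1: B_{2}/(2)! × [f^{(1)}(29) − f^{(1)}(4)] = 1/12 × (-4.24160e-06 − (-0.0117188)) = 0.000976209.
Running total after k=1: 0.0394647.
k=2: B_{4}/(4)! × [f^{(3)}(29) − f^{(3)}(4)] = −1/720 × (-1.00870e-07 − (-0.0146484)) = -2.03449e-05.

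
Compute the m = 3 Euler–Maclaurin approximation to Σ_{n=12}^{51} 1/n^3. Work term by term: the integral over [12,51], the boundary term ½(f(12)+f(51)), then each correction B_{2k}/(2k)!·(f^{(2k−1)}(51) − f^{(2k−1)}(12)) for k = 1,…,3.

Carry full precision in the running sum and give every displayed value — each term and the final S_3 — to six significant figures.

S_3 ≈ 0.00358510

∫_12^51 1/x^3 dx evaluates to 0.00327999.
½[f(12) + f(51)] = ½[0.000578704 + 7.53858e-06] = 0.000293121.
So far: 0.00357311.
k=1: B_{2}/(2)! × [f^{(1)}(51) − f^{(1)}(12)] = 1/12 × (-4.43446e-07 − (-0.000144676)) = 1.20194e-05.
Running total after k=1: 0.00358513.
k=2: B_{4}/(4)! × [f^{(3)}(51) − f^{(3)}(12)] = −1/720 × (-3.40981e-09 − (-2.00939e-05)) = -2.79034e-08.
Running total after k=2: 0.00358510.
k=3: B_{6}/(6)! × [f^{(5)}(51) − f^{(5)}(12)] = 1/30240 × (-5.50604e-11 − (-5.86071e-06)) = 1.93805e-10.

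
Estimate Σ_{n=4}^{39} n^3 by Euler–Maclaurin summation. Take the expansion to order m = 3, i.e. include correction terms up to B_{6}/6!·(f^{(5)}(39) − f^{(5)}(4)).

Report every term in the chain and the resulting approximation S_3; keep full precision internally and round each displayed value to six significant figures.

Integral: ∫_4^39 x^3 dx = 578296.
Boundary: ½(f(4) + f(39)) = ½(64.0000 + 59319.0) = 29691.5.
So far: 607988.
Correction k=1: B_{2}/2! · (f^{(1)}(39) − f^{(1)}(4)) = 1/12 · (4563.00 − 48.0000) = 376.250.
Running total after k=1: 608364.
Correction k=2: B_{4}/4! · (f^{(3)}(39) − f^{(3)}(4)) = −1/720 · (6.00000 − 6.00000) = 0.00000.
Running total after k=2: 608364.
Correction k=3: B_{6}/6! · (f^{(5)}(39) − f^{(5)}(4)) = 1/30240 · (0.00000 − 0.00000) = 0.00000.

S_3 ≈ 608364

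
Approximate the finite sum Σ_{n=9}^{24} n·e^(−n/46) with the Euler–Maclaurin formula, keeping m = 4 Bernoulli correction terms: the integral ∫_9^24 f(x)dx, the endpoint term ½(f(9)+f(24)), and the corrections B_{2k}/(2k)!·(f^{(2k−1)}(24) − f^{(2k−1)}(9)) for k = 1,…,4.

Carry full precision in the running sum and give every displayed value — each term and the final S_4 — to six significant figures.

∫_9^24 x·e^(−x/46) dx evaluates to 169.385.
Endpoint term: (f(9) + f(24))/2 = (7.40068 + 14.2437)/2 = 10.8222.
Integral + boundary = 180.207.
k=1: B_{2}/(2)! × [f^{(1)}(24) − f^{(1)}(9)] = 1/12 × (0.283842 − 0.661414) = -0.0314643.
Running total after k=1: 180.175.
k=2: B_{4}/(4)! × [f^{(3)}(24) − f^{(3)}(9)] = −1/720 × (0.000695093 − 0.00108980) = 5.48200e-07.
Running total after k=2: 180.175.
k=3: B_{6}/(6)! × [f^{(5)}(24) − f^{(5)}(9)] = 1/30240 × (5.93594e-07 − 8.82333e-07) = -9.54824e-12.
Running total after k=3: 180.175.
k=4: B_{8}/(8)! × [f^{(7)}(24) − f^{(7)}(9)] = −1/1209600 × (4.05810e-10 − 5.90567e-10) = 1.52742e-16.

S_4 ≈ 180.175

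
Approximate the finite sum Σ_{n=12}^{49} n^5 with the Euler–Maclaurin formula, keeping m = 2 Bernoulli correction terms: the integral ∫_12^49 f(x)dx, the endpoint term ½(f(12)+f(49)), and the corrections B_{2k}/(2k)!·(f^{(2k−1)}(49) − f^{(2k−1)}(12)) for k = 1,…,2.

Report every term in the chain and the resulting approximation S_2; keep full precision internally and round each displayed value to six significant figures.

The integral term ∫_12^49 x^5 dx = 2.30638e+09.
Boundary: ½(f(12) + f(49)) = ½(248832 + 2.82475e+08) = 1.41362e+08.
Integral + boundary = 2.44775e+09.
Correction k=1: B_{2}/2! · (f^{(1)}(49) − f^{(1)}(12)) = 1/12 · (2.88240e+07 − 103680) = 2.39336e+06.
Partial sum through k=1: 2.45014e+09.
Correction k=2: B_{4}/4! · (f^{(3)}(49) − f^{(3)}(12)) = −1/720 · (144060 − 8640.00) = -188.083.

S_2 ≈ 2.45014e+09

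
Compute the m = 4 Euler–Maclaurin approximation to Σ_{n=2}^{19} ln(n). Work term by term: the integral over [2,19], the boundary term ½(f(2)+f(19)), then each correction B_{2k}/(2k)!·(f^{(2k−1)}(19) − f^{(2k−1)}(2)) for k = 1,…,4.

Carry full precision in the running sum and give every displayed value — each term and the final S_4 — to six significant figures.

The integral term ∫_2^19 ln(x) dx = 37.5580.
Endpoint term: (f(2) + f(19))/2 = (0.693147 + 2.94444)/2 = 1.81879.
So far: 39.3768.
k=1: B_{2}/(2)! × [f^{(1)}(19) − f^{(1)}(2)] = 1/12 × (0.0526316 − 0.500000) = -0.0372807.
Partial sum through k=1: 39.3396.
k=2: B_{4}/(4)! × [f^{(3)}(19) − f^{(3)}(2)] = −1/720 × (0.000291588 − 0.250000) = 0.000346817.
Partial sum through k=2: 39.3399.
k=3: B_{6}/(6)! × [f^{(5)}(19) − f^{(5)}(2)] = 1/30240 × (9.69267e-06 − 0.750000) = -2.48013e-05.
Partial sum through k=3: 39.3399.
k=4: B_{8}/(8)! × [f^{(7)}(19) − f^{(7)}(2)] = −1/1209600 × (8.05485e-07 − 5.62500) = 4.65030e-06.

S_4 ≈ 39.3399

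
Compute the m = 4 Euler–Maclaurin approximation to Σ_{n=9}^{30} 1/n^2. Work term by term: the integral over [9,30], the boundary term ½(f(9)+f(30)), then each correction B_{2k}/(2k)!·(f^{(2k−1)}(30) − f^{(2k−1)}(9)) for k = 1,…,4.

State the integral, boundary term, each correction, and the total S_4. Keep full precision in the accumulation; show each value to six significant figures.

S_4 ≈ 0.0847281

Integral: ∫_9^30 1/x^2 dx = 0.0777778.
Boundary: ½(f(9) + f(30)) = ½(0.0123457 + 0.00111111) = 0.00672840.
So far: 0.0845062.
Correction k=1: B_{2}/2! · (f^{(1)}(30) − f^{(1)}(9)) = 1/12 · (-7.40741e-05 − (-0.00274348)) = 0.000222451.
Partial sum through k=1: 0.0847286.
Correction k=2: B_{4}/4! · (f^{(3)}(30) − f^{(3)}(9)) = −1/720 · (-9.87654e-07 − (-0.000406442)) = -5.63131e-07.
Partial sum through k=2: 0.0847281.
Correction k=3: B_{6}/6! · (f^{(5)}(30) − f^{(5)}(9)) = 1/30240 · (-3.29218e-08 − (-0.000150534)) = 4.97689e-09.
Partial sum through k=3: 0.0847281.
Correction k=4: B_{8}/8! · (f^{(7)}(30) − f^{(7)}(9)) = −1/1209600 · (-2.04847e-09 − (-0.000104073)) = -8.60375e-11.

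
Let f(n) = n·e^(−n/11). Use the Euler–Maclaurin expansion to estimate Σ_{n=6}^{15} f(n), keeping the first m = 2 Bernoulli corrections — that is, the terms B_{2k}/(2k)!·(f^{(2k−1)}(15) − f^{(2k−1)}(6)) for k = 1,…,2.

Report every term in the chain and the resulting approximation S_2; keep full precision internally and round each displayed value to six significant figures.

S_2 ≈ 38.8696

The integral term ∫_6^15 x·e^(−x/11) dx = 35.2426.
½[f(6) + f(15)] = ½[3.47747 + 3.83594] = 3.65670.
So far: 38.8993.
Order-1 term: 1/12 · (-0.0929924 − 0.263445) = -0.0297031.
Running total after k=1: 38.8696.
Order-2 term: −1/720 · (0.00345840 − 0.0117570) = 1.15259e-05.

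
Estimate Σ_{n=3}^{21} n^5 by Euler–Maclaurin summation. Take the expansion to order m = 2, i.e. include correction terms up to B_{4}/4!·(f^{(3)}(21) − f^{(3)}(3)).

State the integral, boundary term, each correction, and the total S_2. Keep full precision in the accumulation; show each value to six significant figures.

∫_3^21 x^5 dx evaluates to 1.42942e+07.
Endpoint term: (f(3) + f(21))/2 = (243.000 + 4.08410e+06)/2 = 2.04217e+06.
Running total after boundary: 1.63364e+07.
Correction k=1: B_{2}/2! · (f^{(1)}(21) − f^{(1)}(3)) = 1/12 · (972405 − 405.000) = 81000.0.
Partial sum through k=1: 1.64174e+07.
Correction k=2: B_{4}/4! · (f^{(3)}(21) − f^{(3)}(3)) = −1/720 · (26460.0 − 540.000) = -36.0000.

S_2 ≈ 1.64174e+07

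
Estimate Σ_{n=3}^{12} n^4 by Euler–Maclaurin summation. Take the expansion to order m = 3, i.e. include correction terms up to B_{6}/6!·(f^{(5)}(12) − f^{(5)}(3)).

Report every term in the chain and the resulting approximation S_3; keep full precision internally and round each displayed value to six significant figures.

S_3 ≈ 60693.0

Integral: ∫_3^12 x^4 dx = 49717.8.
Endpoint term: (f(3) + f(12))/2 = (81.0000 + 20736.0)/2 = 10408.5.
Running total after boundary: 60126.3.
k=1: B_{2}/(2)! × [f^{(1)}(12) − f^{(1)}(3)] = 1/12 × (6912.00 − 108.000) = 567.000.
Partial sum through k=1: 60693.3.
k=2: B_{4}/(4)! × [f^{(3)}(12) − f^{(3)}(3)] = −1/720 × (288.000 − 72.0000) = -0.300000.
Partial sum through k=2: 60693.0.
k=3: B_{6}/(6)! × [f^{(5)}(12) − f^{(5)}(3)] = 1/30240 × (0.00000 − 0.00000) = 0.00000.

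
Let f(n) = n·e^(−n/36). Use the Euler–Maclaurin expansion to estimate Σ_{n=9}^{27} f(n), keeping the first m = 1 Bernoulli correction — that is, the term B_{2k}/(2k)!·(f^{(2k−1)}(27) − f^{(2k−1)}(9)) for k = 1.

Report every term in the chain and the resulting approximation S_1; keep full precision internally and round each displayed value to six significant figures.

S_1 ≈ 200.173

The integral term ∫_9^27 x·e^(−x/36) dx = 190.330.
Endpoint term: (f(9) + f(27))/2 = (7.00921 + 12.7539)/2 = 9.88155.
So far: 200.211.
Order-1 term: 1/12 · (0.118092 − 0.584101) = -0.0388341.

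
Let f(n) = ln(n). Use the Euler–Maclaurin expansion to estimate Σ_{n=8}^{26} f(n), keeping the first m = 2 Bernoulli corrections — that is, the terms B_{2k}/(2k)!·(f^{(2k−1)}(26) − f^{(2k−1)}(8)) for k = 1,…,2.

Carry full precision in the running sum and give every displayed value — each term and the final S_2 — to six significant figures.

S_2 ≈ 52.7365

The integral term ∫_8^26 ln(x) dx = 50.0750.
Endpoint term: (f(8) + f(26))/2 = (2.07944 + 3.25810)/2 = 2.66877.
Integral + boundary = 52.7437.
Correction k=1: B_{2}/2! · (f^{(1)}(26) − f^{(1)}(8)) = 1/12 · (0.0384615 − 0.125000) = -0.00721154.
Partial sum through k=1: 52.7365.
Correction k=2: B_{4}/4! · (f^{(3)}(26) − f^{(3)}(8)) = −1/720 · (0.000113792 − 0.00390625) = 5.26730e-06.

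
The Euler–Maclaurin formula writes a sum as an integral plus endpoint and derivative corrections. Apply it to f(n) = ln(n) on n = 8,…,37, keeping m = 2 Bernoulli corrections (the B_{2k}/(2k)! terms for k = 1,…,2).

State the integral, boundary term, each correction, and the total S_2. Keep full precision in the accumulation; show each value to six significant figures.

Integral: ∫_8^37 ln(x) dx = 87.9684.
Boundary: ½(f(8) + f(37)) = ½(2.07944 + 3.61092) = 2.84518.
So far: 90.8136.
Correction k=1: B_{2}/2! · (f^{(1)}(37) − f^{(1)}(8)) = 1/12 · (0.0270270 − 0.125000) = -0.00816441.
Partial sum through k=1: 90.8054.
Correction k=2: B_{4}/4! · (f^{(3)}(37) − f^{(3)}(8)) = −1/720 · (3.94843e-05 − 0.00390625) = 5.37051e-06.

S_2 ≈ 90.8055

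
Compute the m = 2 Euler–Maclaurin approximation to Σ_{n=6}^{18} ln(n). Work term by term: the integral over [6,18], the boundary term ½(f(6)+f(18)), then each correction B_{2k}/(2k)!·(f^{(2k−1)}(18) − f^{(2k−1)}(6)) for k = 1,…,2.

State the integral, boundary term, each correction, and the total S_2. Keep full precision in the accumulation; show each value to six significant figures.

S_2 ≈ 31.6080

The integral term ∫_6^18 ln(x) dx = 29.2761.
Boundary: ½(f(6) + f(18)) = ½(1.79176 + 2.89037) = 2.34107.
Integral + boundary = 31.6172.
Order-1 term: 1/12 · (0.0555556 − 0.166667) = -0.00925926.
Running total after k=1: 31.6079.
Order-2 term: −1/720 · (0.000342936 − 0.00925926) = 1.23838e-05.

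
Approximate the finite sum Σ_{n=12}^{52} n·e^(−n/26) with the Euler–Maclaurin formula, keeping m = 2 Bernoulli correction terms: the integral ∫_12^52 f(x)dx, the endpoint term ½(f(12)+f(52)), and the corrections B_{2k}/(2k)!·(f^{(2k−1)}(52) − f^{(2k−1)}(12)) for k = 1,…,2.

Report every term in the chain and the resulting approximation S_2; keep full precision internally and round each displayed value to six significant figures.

S_2 ≈ 355.551

The integral term ∫_12^52 x·e^(−x/26) dx = 348.289.
Boundary: ½(f(12) + f(52)) = ½(7.56376 + 7.03743) = 7.30060.
So far: 355.590.
Correction k=1: B_{2}/2! · (f^{(1)}(52) − f^{(1)}(12)) = 1/12 · (-0.135335 − 0.339399) = -0.0395612.
Partial sum through k=1: 355.551.
Correction k=2: B_{4}/4! · (f^{(3)}(52) − f^{(3)}(12)) = −1/720 · (0.000200200 − 0.00236690) = 3.00931e-06.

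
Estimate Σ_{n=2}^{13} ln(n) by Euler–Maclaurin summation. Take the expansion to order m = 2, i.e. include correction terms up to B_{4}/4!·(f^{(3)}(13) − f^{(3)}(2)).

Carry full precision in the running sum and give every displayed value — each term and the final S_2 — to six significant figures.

The integral term ∫_2^13 ln(x) dx = 20.9580.
Endpoint term: (f(2) + f(13))/2 = (0.693147 + 2.56495)/2 = 1.62905.
Running total after boundary: 22.5871.
k=1: B_{2}/(2)! × [f^{(1)}(13) − f^{(1)}(2)] = 1/12 × (0.0769231 − 0.500000) = -0.0352564.
After k=1: 22.5518.
k=2: B_{4}/(4)! × [f^{(3)}(13) − f^{(3)}(2)] = −1/720 × (0.000910332 − 0.250000) = 0.000345958.

S_2 ≈ 22.5522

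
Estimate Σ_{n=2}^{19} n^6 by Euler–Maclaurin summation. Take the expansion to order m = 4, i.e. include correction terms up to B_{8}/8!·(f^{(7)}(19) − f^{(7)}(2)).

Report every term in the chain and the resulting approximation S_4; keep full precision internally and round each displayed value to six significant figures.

The integral term ∫_2^19 x^6 dx = 1.27696e+08.
Endpoint term: (f(2) + f(19))/2 = (64.0000 + 4.70459e+07)/2 = 2.35230e+07.
Integral + boundary = 1.51219e+08.
Correction k=1: B_{2}/2! · (f^{(1)}(19) − f^{(1)}(2)) = 1/12 · (1.48566e+07 − 192.000) = 1.23803e+06.
After k=1: 1.52457e+08.
Correction k=2: B_{4}/4! · (f^{(3)}(19) − f^{(3)}(2)) = −1/720 · (823080 − 960.000) = -1141.83.
After k=2: 1.52456e+08.
Correction k=3: B_{6}/6! · (f^{(5)}(19) − f^{(5)}(2)) = 1/30240 · (13680.0 − 1440.00) = 0.404762.
After k=3: 1.52456e+08.
Correction k=4: B_{8}/8! · (f^{(7)}(19) − f^{(7)}(2)) = −1/1209600 · (0.00000 − 0.00000) = 0.00000.

S_4 ≈ 1.52456e+08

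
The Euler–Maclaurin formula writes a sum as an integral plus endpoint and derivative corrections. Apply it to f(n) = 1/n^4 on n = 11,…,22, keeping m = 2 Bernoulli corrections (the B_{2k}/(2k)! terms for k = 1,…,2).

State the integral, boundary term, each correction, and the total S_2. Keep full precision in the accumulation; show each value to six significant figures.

∫_11^22 1/x^4 dx evaluates to 0.000219133.
½[f(11) + f(22)] = ½[6.83013e-05 + 4.26883e-06] = 3.62851e-05.
Integral + boundary = 0.000255419.
Order-1 term: 1/12 · (-7.76152e-07 − (-2.48369e-05)) = 2.00506e-06.
Partial sum through k=1: 0.000257424.
Order-2 term: −1/720 · (-4.81086e-08 − (-6.15790e-06)) = -8.48582e-09.

S_2 ≈ 0.000257415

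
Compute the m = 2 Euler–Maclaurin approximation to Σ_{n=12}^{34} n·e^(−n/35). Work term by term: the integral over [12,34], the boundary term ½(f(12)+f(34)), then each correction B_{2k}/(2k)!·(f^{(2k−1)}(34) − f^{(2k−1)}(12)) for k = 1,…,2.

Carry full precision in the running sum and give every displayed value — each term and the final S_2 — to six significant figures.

∫_12^34 x·e^(−x/35) dx evaluates to 253.343.
Endpoint term: (f(12) + f(34))/2 = (8.51688 + 12.8704)/2 = 10.6936.
Integral + boundary = 264.037.
k=1: B_{2}/(2)! × [f^{(1)}(34) − f^{(1)}(12)] = 1/12 × (0.0108155 − 0.466400) = -0.0379654.
Partial sum through k=1: 263.999.
k=2: B_{4}/(4)! × [f^{(3)}(34) − f^{(3)}(12)] = −1/720 × (0.000626857 − 0.00153949) = 1.26755e-06.

S_2 ≈ 263.999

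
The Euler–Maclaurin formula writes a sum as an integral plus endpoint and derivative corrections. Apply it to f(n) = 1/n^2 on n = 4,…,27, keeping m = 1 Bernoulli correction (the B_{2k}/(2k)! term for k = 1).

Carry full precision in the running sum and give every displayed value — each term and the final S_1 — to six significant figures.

The integral term ∫_4^27 1/x^2 dx = 0.212963.
½[f(4) + f(27)] = ½[0.0625000 + 0.00137174] = 0.0319359.
So far: 0.244899.
Order-1 term: 1/12 · (-0.000101611 − (-0.0312500)) = 0.00259570.

S_1 ≈ 0.247495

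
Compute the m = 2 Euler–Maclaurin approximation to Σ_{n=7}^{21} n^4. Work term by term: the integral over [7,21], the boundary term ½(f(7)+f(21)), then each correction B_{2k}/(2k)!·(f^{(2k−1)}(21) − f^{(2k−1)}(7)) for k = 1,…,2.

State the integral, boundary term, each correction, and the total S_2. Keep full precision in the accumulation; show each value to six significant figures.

The integral term ∫_7^21 x^4 dx = 813459.
Endpoint term: (f(7) + f(21))/2 = (2401.00 + 194481)/2 = 98441.0.
Running total after boundary: 911900.
Correction k=1: B_{2}/2! · (f^{(1)}(21) − f^{(1)}(7)) = 1/12 · (37044.0 − 1372.00) = 2972.67.
After k=1: 914872.
Correction k=2: B_{4}/4! · (f^{(3)}(21) − f^{(3)}(7)) = −1/720 · (504.000 − 168.000) = -0.466667.

S_2 ≈ 914872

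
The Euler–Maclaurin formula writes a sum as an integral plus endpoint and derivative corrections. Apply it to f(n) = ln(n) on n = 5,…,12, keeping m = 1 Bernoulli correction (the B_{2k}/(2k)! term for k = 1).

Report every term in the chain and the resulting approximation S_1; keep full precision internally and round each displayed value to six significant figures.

S_1 ≈ 16.8091

The integral term ∫_5^12 ln(x) dx = 14.7717.
½[f(5) + f(12)] = ½[1.60944 + 2.48491] = 2.04717.
Integral + boundary = 16.8189.
Correction k=1: B_{2}/2! · (f^{(1)}(12) − f^{(1)}(5)) = 1/12 · (0.0833333 − 0.200000) = -0.00972222.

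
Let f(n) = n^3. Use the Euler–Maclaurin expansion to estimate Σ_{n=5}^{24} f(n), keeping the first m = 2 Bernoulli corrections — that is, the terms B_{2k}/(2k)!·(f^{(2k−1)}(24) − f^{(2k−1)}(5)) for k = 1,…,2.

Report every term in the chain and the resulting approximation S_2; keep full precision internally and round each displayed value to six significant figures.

S_2 ≈ 89900.0

The integral term ∫_5^24 x^3 dx = 82787.8.
½[f(5) + f(24)] = ½[125.000 + 13824.0] = 6974.50.
So far: 89762.2.
Order-1 term: 1/12 · (1728.00 − 75.0000) = 137.750.
Running total after k=1: 89900.0.
Order-2 term: −1/720 · (6.00000 − 6.00000) = 0.00000.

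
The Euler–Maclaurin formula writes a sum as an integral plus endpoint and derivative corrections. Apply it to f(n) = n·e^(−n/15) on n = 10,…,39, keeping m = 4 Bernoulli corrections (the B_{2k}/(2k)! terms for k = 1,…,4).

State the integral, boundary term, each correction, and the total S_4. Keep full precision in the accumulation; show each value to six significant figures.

∫_10^39 x·e^(−x/15) dx evaluates to 132.370.
Endpoint term: (f(10) + f(39))/2 = (5.13417 + 2.89667)/2 = 4.01542.
Running total after boundary: 136.385.
k=1: B_{2}/(2)! × [f^{(1)}(39) − f^{(1)}(10)] = 1/12 × (-0.118838 − 0.171139) = -0.0241647.
Running total after k=1: 136.361.
k=2: B_{4}/(4)! × [f^{(3)}(39) − f^{(3)}(10)] = −1/720 × (0.000132042 − 0.00532433) = 7.21151e-06.
Running total after k=2: 136.361.
k=3: B_{6}/(6)! × [f^{(5)}(39) − f^{(5)}(10)] = 1/30240 × (3.52112e-06 − 4.39468e-05) = -1.33683e-09.
Running total after k=3: 136.361.
k=4: B_{8}/(8)! × [f^{(7)}(39) − f^{(7)}(10)] = −1/1209600 × (2.86906e-08 − 2.85466e-07) = 2.12282e-13.

S_4 ≈ 136.361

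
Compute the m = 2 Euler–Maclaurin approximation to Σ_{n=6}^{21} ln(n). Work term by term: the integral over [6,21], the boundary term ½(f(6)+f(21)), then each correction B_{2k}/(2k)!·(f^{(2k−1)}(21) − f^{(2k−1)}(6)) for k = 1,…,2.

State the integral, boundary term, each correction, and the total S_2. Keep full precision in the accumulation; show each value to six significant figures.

S_2 ≈ 40.5926

The integral term ∫_6^21 ln(x) dx = 38.1844.
Boundary: ½(f(6) + f(21)) = ½(1.79176 + 3.04452) = 2.41814.
Integral + boundary = 40.6026.
k=1: B_{2}/(2)! × [f^{(1)}(21) − f^{(1)}(6)] = 1/12 × (0.0476190 − 0.166667) = -0.00992063.
Partial sum through k=1: 40.5926.
k=2: B_{4}/(4)! × [f^{(3)}(21) − f^{(3)}(6)] = −1/720 × (0.000215959 − 0.00925926) = 1.25601e-05.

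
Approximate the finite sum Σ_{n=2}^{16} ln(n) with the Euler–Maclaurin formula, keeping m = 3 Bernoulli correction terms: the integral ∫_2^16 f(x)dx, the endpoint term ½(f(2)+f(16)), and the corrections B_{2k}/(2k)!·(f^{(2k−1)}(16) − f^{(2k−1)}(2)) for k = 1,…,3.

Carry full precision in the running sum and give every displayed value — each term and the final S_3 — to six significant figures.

S_3 ≈ 30.6719

Integral: ∫_2^16 ln(x) dx = 28.9751.
Endpoint term: (f(2) + f(16))/2 = (0.693147 + 2.77259)/2 = 1.73287.
So far: 30.7080.
k=1: B_{2}/(2)! × [f^{(1)}(16) − f^{(1)}(2)] = 1/12 × (0.0625000 − 0.500000) = -0.0364583.
Running total after k=1: 30.6715.
k=2: B_{4}/(4)! × [f^{(3)}(16) − f^{(3)}(2)] = −1/720 × (0.000488281 − 0.250000) = 0.000346544.
Running total after k=2: 30.6719.
k=3: B_{6}/(6)! × [f^{(5)}(16) − f^{(5)}(2)] = 1/30240 × (2.28882e-05 − 0.750000) = -2.48008e-05.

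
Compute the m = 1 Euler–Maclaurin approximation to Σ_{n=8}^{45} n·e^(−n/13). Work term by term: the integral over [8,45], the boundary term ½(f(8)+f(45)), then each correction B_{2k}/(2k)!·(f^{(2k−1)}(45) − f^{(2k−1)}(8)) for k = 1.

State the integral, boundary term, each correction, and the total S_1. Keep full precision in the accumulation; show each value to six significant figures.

∫_8^45 x·e^(−x/13) dx evaluates to 123.877.
Boundary: ½(f(8) + f(45)) = ½(4.32346 + 1.41217) = 2.86781.
Running total after boundary: 126.744.
k=1: B_{2}/(2)! × [f^{(1)}(45) − f^{(1)}(8)] = 1/12 × (-0.0772466 − 0.207859) = -0.0237588.

S_1 ≈ 126.721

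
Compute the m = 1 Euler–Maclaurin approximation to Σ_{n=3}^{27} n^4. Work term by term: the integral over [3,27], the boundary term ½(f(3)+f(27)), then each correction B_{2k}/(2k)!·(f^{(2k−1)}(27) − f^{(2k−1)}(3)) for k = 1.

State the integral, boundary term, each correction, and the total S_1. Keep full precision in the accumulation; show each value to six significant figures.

S_1 ≈ 3.14205e+06

∫_3^27 x^4 dx evaluates to 2.86973e+06.
½[f(3) + f(27)] = ½[81.0000 + 531441] = 265761.
So far: 3.13549e+06.
k=1: B_{2}/(2)! × [f^{(1)}(27) − f^{(1)}(3)] = 1/12 × (78732.0 − 108.000) = 6552.00.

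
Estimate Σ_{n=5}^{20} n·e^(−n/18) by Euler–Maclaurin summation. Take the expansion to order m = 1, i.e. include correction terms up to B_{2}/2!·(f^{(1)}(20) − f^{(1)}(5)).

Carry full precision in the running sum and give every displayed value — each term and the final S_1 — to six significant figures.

S_1 ≈ 93.5595

∫_5^20 x·e^(−x/18) dx evaluates to 88.4226.
Boundary: ½(f(5) + f(20)) = ½(3.78733 + 6.58386) = 5.18559.
So far: 93.6082.
Correction k=1: B_{2}/2! · (f^{(1)}(20) − f^{(1)}(5)) = 1/12 · (-0.0365770 − 0.547058) = -0.0486363.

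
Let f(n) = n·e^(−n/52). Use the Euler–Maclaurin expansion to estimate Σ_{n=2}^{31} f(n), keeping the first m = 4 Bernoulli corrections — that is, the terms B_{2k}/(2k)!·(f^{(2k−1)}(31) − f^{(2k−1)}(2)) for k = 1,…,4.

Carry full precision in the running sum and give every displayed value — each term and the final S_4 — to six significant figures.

S_4 ≈ 333.695

Integral: ∫_2^31 x·e^(−x/52) dx = 324.252.
Boundary: ½(f(2) + f(31)) = ½(1.92454 + 17.0787) = 9.50163.
Running total after boundary: 333.753.
Order-1 term: 1/12 · (0.222490 − 0.925258) = -0.0585641.
Partial sum through k=1: 333.695.
Order-2 term: −1/720 · (0.000489772 − 0.00105392) = 7.83537e-07.
Partial sum through k=2: 333.695.
Order-3 term: 1/30240 · (3.31828e-07 − 6.52979e-07) = -1.06201e-11.
Partial sum through k=3: 333.695.
Order-4 term: −1/1209600 · (1.78449e-10 − 3.38830e-10) = 1.32590e-16.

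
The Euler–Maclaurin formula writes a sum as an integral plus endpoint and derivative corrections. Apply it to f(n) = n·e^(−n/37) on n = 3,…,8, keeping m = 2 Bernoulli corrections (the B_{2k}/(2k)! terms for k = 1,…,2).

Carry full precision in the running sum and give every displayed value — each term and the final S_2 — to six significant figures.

S_2 ≈ 28.0642

∫_3^8 x·e^(−x/37) dx evaluates to 23.4768.
½[f(3) + f(8)] = ½[2.76636 + 6.44449] = 4.60542.
So far: 28.0822.
Order-1 term: 1/12 · (0.631386 − 0.847353) = -0.0179972.
Partial sum through k=1: 28.0642.
Order-2 term: −1/720 · (0.00163806 − 0.00196610) = 4.55607e-07.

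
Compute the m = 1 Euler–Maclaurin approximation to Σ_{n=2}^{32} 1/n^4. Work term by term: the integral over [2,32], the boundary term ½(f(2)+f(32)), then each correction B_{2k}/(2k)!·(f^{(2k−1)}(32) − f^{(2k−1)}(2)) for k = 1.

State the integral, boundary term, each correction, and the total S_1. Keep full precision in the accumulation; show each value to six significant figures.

Integral: ∫_2^32 1/x^4 dx = 0.0416565.
Endpoint term: (f(2) + f(32))/2 = (0.0625000 + 9.53674e-07)/2 = 0.0312505.
Integral + boundary = 0.0729070.
Correction k=1: B_{2}/2! · (f^{(1)}(32) − f^{(1)}(2)) = 1/12 · (-1.19209e-07 − (-0.125000)) = 0.0104167.

S_1 ≈ 0.0833236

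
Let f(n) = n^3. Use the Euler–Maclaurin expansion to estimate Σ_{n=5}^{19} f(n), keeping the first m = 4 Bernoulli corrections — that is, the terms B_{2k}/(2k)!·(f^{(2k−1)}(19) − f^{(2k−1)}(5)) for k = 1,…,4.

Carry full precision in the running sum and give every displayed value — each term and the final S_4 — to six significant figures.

The integral term ∫_5^19 x^3 dx = 32424.0.
Endpoint term: (f(5) + f(19))/2 = (125.000 + 6859.00)/2 = 3492.00.
So far: 35916.0.
Correction k=1: B_{2}/2! · (f^{(1)}(19) − f^{(1)}(5)) = 1/12 · (1083.00 − 75.0000) = 84.0000.
After k=1: 36000.0.
Correction k=2: B_{4}/4! · (f^{(3)}(19) − f^{(3)}(5)) = −1/720 · (6.00000 − 6.00000) = 0.00000.
After k=2: 36000.0.
Correction k=3: B_{6}/6! · (f^{(5)}(19) − f^{(5)}(5)) = 1/30240 · (0.00000 − 0.00000) = 0.00000.
After k=3: 36000.0.
Correction k=4: B_{8}/8! · (f^{(7)}(19) − f^{(7)}(5)) = −1/1209600 · (0.00000 − 0.00000) = 0.00000.

S_4 ≈ 36000.0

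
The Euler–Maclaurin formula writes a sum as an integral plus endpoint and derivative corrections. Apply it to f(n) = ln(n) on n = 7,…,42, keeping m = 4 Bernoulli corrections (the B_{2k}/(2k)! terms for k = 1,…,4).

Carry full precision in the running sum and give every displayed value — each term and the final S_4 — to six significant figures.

S_4 ≈ 111.193

∫_7^42 ln(x) dx evaluates to 108.361.
½[f(7) + f(42)] = ½[1.94591 + 3.73767] = 2.84179.
So far: 111.203.
Order-1 term: 1/12 · (0.0238095 − 0.142857) = -0.00992063.
Partial sum through k=1: 111.193.
Order-2 term: −1/720 · (2.69949e-05 − 0.00583090) = 8.06098e-06.
Partial sum through k=2: 111.193.
Order-3 term: 1/30240 · (1.83639e-07 − 0.00142798) = -4.72154e-08.
Partial sum through k=3: 111.193.
Order-4 term: −1/1209600 · (3.12311e-09 − 0.000874271) = 7.22775e-10.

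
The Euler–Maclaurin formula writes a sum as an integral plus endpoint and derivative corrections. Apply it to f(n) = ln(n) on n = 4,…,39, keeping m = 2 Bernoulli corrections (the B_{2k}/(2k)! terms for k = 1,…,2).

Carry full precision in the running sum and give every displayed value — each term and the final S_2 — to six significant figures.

S_2 ≈ 104.840

Integral: ∫_4^39 ln(x) dx = 102.334.
Endpoint term: (f(4) + f(39))/2 = (1.38629 + 3.66356)/2 = 2.52493.
So far: 104.859.
Correction k=1: B_{2}/2! · (f^{(1)}(39) − f^{(1)}(4)) = 1/12 · (0.0256410 − 0.250000) = -0.0186966.
Partial sum through k=1: 104.840.
Correction k=2: B_{4}/4! · (f^{(3)}(39) − f^{(3)}(4)) = −1/720 · (3.37160e-05 − 0.0312500) = 4.33559e-05.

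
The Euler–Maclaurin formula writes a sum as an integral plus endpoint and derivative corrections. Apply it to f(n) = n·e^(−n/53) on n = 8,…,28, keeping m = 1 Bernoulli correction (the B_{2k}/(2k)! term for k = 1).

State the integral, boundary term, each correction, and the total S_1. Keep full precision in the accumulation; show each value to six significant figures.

S_1 ≈ 260.526

∫_8^28 x·e^(−x/53) dx evaluates to 248.869.
Endpoint term: (f(8) + f(28))/2 = (6.87917 + 16.5089)/2 = 11.6941.
Running total after boundary: 260.563.
Correction k=1: B_{2}/2! · (f^{(1)}(28) − f^{(1)}(8)) = 1/12 · (0.278116 − 0.730101) = -0.0376654.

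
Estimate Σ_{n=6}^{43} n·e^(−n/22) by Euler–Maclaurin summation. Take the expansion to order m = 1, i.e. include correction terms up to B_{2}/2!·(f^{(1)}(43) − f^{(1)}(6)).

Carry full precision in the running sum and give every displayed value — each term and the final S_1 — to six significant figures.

S_1 ≈ 271.703

Integral: ∫_6^43 x·e^(−x/22) dx = 266.432.
Boundary: ½(f(6) + f(43)) = ½(4.56780 + 6.09004) = 5.32892.
Integral + boundary = 271.761.
Correction k=1: B_{2}/2! · (f^{(1)}(43) − f^{(1)}(6)) = 1/12 · (-0.135191 − 0.553673) = -0.0574053.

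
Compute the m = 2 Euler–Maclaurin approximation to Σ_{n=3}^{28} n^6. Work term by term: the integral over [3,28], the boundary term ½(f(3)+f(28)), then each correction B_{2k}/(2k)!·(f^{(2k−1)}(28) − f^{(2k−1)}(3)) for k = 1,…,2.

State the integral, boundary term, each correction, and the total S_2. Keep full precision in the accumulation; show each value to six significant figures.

S_2 ≈ 2.17711e+09

The integral term ∫_3^28 x^6 dx = 1.92756e+09.
Endpoint term: (f(3) + f(28))/2 = (729.000 + 4.81890e+08)/2 = 2.40946e+08.
Running total after boundary: 2.16851e+09.
Correction k=1: B_{2}/2! · (f^{(1)}(28) − f^{(1)}(3)) = 1/12 · (1.03262e+08 − 1458.00) = 8.60506e+06.
Running total after k=1: 2.17711e+09.
Correction k=2: B_{4}/4! · (f^{(3)}(28) − f^{(3)}(3)) = −1/720 · (2.63424e+06 − 3240.00) = -3654.17.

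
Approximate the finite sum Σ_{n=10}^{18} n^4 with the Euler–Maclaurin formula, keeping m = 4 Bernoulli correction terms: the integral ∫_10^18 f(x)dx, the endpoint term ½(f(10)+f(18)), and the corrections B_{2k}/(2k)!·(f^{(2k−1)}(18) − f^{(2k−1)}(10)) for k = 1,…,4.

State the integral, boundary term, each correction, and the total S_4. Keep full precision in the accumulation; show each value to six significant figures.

S_4 ≈ 417012

∫_10^18 x^4 dx evaluates to 357914.
½[f(10) + f(18)] = ½[10000.0 + 104976] = 57488.0.
Integral + boundary = 415402.
Correction k=1: B_{2}/2! · (f^{(1)}(18) − f^{(1)}(10)) = 1/12 · (23328.0 − 4000.00) = 1610.67.
After k=1: 417012.
Correction k=2: B_{4}/4! · (f^{(3)}(18) − f^{(3)}(10)) = −1/720 · (432.000 − 240.000) = -0.266667.
After k=2: 417012.
Correction k=3: B_{6}/6! · (f^{(5)}(18) − f^{(5)}(10)) = 1/30240 · (0.00000 − 0.00000) = 0.00000.
After k=3: 417012.
Correction k=4: B_{8}/8! · (f^{(7)}(18) − f^{(7)}(10)) = −1/1209600 · (0.00000 − 0.00000) = 0.00000.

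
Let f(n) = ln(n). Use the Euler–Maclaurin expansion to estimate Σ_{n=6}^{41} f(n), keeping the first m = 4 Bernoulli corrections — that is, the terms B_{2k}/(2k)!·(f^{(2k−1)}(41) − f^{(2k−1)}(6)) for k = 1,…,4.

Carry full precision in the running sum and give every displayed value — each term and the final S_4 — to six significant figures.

S_4 ≈ 109.247

The integral term ∫_6^41 ln(x) dx = 106.506.
½[f(6) + f(41)] = ½[1.79176 + 3.71357] = 2.75267.
So far: 109.259.
k=1: B_{2}/(2)! × [f^{(1)}(41) − f^{(1)}(6)] = 1/12 × (0.0243902 − 0.166667) = -0.0118564.
After k=1: 109.247.
k=2: B_{4}/(4)! × [f^{(3)}(41) − f^{(3)}(6)] = −1/720 × (2.90187e-05 − 0.00925926) = 1.28198e-05.
After k=2: 109.247.
k=3: B_{6}/(6)! × [f^{(5)}(41) − f^{(5)}(6)] = 1/30240 × (2.07153e-07 − 0.00308642) = -1.02057e-07.
After k=3: 109.247.
k=4: B_{8}/(8)! × [f^{(7)}(41) − f^{(7)}(6)] = −1/1209600 × (3.69697e-09 − 0.00257202) = 2.12633e-09.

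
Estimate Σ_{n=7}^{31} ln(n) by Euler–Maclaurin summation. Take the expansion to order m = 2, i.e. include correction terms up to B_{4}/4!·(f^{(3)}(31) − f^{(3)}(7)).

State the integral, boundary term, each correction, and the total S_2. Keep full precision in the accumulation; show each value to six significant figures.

The integral term ∫_7^31 ln(x) dx = 68.8322.
Endpoint term: (f(7) + f(31))/2 = (1.94591 + 3.43399)/2 = 2.68995.
Integral + boundary = 71.5222.
Order-1 term: 1/12 · (0.0322581 − 0.142857) = -0.00921659.
Partial sum through k=1: 71.5130.
Order-2 term: −1/720 · (6.71344e-05 − 0.00583090) = 8.00524e-06.

S_2 ≈ 71.5130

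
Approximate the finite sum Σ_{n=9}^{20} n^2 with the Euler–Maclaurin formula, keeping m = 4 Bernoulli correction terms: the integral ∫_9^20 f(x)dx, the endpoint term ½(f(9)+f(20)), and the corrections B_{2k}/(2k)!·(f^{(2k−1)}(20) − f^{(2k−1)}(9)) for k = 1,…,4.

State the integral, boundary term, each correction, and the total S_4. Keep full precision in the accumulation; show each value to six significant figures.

S_4 ≈ 2666.00

∫_9^20 x^2 dx evaluates to 2423.67.
Endpoint term: (f(9) + f(20))/2 = (81.0000 + 400.000)/2 = 240.500.
Running total after boundary: 2664.17.
Order-1 term: 1/12 · (40.0000 − 18.0000) = 1.83333.
Running total after k=1: 2666.00.
Order-2 term: −1/720 · (0.00000 − 0.00000) = 0.00000.
Running total after k=2: 2666.00.
Order-3 term: 1/30240 · (0.00000 − 0.00000) = 0.00000.
Running total after k=3: 2666.00.
Order-4 term: −1/1209600 · (0.00000 − 0.00000) = 0.00000.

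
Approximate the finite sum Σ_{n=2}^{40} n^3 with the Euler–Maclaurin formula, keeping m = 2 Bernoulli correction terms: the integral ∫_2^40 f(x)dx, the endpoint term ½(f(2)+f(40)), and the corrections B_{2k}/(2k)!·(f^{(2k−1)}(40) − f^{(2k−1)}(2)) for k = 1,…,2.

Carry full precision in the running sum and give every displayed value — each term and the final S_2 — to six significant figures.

The integral term ∫_2^40 x^3 dx = 639996.
Boundary: ½(f(2) + f(40)) = ½(8.00000 + 64000.0) = 32004.0.
Integral + boundary = 672000.
Order-1 term: 1/12 · (4800.00 − 12.0000) = 399.000.
After k=1: 672399.
Order-2 term: −1/720 · (6.00000 − 6.00000) = 0.00000.

S_2 ≈ 672399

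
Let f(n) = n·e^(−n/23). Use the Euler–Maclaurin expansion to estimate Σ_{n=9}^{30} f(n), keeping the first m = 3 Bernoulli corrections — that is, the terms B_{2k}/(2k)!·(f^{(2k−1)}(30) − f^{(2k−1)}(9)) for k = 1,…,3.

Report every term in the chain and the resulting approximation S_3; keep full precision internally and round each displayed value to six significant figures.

∫_9^30 x·e^(−x/23) dx evaluates to 166.889.
Boundary: ½(f(9) + f(30)) = ½(6.08557 + 8.14048) = 7.11303.
Integral + boundary = 174.002.
Order-1 term: 1/12 · (-0.0825846 − 0.411584) = -0.0411807.
Running total after k=1: 173.961.
Order-2 term: −1/720 · (0.000869781 − 0.00333447) = 3.42317e-06.
Running total after k=2: 173.961.
Order-3 term: 1/30240 · (3.58351e-06 − 1.11359e-05) = -2.49748e-10.

S_3 ≈ 173.961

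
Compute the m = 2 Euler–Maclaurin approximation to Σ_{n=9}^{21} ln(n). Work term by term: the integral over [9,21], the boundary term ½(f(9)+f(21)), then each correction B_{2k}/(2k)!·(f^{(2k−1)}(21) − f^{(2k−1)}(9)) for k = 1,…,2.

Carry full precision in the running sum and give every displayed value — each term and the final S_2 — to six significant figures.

The integral term ∫_9^21 ln(x) dx = 32.1599.
Boundary: ½(f(9) + f(21)) = ½(2.19722 + 3.04452) = 2.62087.
Running total after boundary: 34.7808.
Correction k=1: B_{2}/2! · (f^{(1)}(21) − f^{(1)}(9)) = 1/12 · (0.0476190 − 0.111111) = -0.00529101.
Running total after k=1: 34.7755.
Correction k=2: B_{4}/4! · (f^{(3)}(21) − f^{(3)}(9)) = −1/720 · (0.000215959 − 0.00274348) = 3.51045e-06.

S_2 ≈ 34.7755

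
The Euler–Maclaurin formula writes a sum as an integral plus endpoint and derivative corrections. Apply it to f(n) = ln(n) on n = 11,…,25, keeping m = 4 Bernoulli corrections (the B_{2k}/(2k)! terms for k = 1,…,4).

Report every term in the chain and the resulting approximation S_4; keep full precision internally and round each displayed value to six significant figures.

The integral term ∫_11^25 ln(x) dx = 40.0950.
½[f(11) + f(25)] = ½[2.39790 + 3.21888] = 2.80839.
So far: 42.9034.
Correction k=1: B_{2}/2! · (f^{(1)}(25) − f^{(1)}(11)) = 1/12 · (0.0400000 − 0.0909091) = -0.00424242.
Running total after k=1: 42.8992.
Correction k=2: B_{4}/4! · (f^{(3)}(25) − f^{(3)}(11)) = −1/720 · (0.000128000 − 0.00150263) = 1.90921e-06.
Running total after k=2: 42.8992.
Correction k=3: B_{6}/6! · (f^{(5)}(25) − f^{(5)}(11)) = 1/30240 · (2.45760e-06 − 0.000149021) = -4.84668e-09.
Running total after k=3: 42.8992.
Correction k=4: B_{8}/8! · (f^{(7)}(25) − f^{(7)}(11)) = −1/1209600 · (1.17965e-07 − 3.69474e-05) = 3.04476e-11.

S_4 ≈ 42.8992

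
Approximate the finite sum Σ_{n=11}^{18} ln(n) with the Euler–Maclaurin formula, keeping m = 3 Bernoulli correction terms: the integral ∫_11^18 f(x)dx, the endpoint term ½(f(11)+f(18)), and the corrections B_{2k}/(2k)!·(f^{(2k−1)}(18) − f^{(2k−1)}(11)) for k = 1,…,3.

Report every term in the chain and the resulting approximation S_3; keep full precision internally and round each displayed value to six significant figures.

The integral term ∫_11^18 ln(x) dx = 18.6498.
Endpoint term: (f(11) + f(18))/2 = (2.39790 + 2.89037)/2 = 2.64413.
Integral + boundary = 21.2940.
k=1: B_{2}/(2)! × [f^{(1)}(18) − f^{(1)}(11)] = 1/12 × (0.0555556 − 0.0909091) = -0.00294613.
Running total after k=1: 21.2910.
k=2: B_{4}/(4)! × [f^{(3)}(18) − f^{(3)}(11)] = −1/720 × (0.000342936 − 0.00150263) = 1.61069e-06.
Running total after k=2: 21.2910.
k=3: B_{6}/(6)! × [f^{(5)}(18) − f^{(5)}(11)] = 1/30240 × (1.27013e-05 − 0.000149021) = -4.50793e-09.

S_3 ≈ 21.2910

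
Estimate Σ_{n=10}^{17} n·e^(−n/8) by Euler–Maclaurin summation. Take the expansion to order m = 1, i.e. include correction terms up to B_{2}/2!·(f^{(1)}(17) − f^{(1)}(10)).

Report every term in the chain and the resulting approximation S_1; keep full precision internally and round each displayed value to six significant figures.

S_1 ≈ 19.8126

∫_10^17 x·e^(−x/8) dx evaluates to 17.3701.
½[f(10) + f(17)] = ½[2.86505 + 2.03036] = 2.44770.
Integral + boundary = 19.8178.
k=1: B_{2}/(2)! × [f^{(1)}(17) − f^{(1)}(10)] = 1/12 × (-0.134362 − (-0.0716262)) = -0.00522799.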